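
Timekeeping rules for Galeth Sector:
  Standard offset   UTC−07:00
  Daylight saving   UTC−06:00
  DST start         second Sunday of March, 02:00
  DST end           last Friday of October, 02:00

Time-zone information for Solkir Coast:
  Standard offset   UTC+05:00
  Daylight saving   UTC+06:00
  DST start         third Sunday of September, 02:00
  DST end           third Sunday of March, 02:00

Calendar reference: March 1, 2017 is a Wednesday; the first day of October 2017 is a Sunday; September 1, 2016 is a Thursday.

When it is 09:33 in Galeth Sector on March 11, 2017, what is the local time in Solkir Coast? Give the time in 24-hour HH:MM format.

1 March 2017 is a Wednesday, so the first Sunday is March 5 and the second is March 12.
1 October 2017 is a Sunday, so Fridays fall on 6, 13, 20, 27; the last is October 27.
March 11, 2017 is outside the daylight-saving period (12 March – 27 October), so Galeth Sector is on standard time, UTC−07:00.
09:33 Galeth Sector + 7h = 16:33 UTC.
1 September 2016 is a Thursday, so the first Sunday is September 4 and the third is September 18.
1 March 2017 is a Wednesday, so the first Sunday is March 5 and the third is March 19.
At the standard offset (UTC+05:00), 16:33 UTC + 5h = 21:33 Solkir Coast standard time.
The standard-time date in Solkir Coast, March 11, 2017, lies within the daylight-saving period (18 September 2016 – 19 March 2017), so Solkir Coast is on daylight time, UTC+06:00.
16:33 UTC + 6h = 22:33 Solkir Coast.

22:33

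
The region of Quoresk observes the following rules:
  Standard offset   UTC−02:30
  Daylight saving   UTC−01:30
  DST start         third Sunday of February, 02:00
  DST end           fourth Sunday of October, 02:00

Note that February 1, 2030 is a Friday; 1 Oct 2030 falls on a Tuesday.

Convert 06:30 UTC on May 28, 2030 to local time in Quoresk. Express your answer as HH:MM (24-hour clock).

1 February 2030 is a Friday, so the first Sunday is February 3 and the third is February 17.
1 October 2030 is a Tuesday, so the first Sunday is October 6 and the fourth is October 27.
At the standard offset (UTC−02:30), 06:30 UTC − 2h30m = 04:00 Quoresk standard time.
Daylight saving runs 17 February – 27 October; the standard-time date in Quoresk, May 28, 2030, is inside that window, so Quoresk is at UTC−01:30.
06:30 UTC − 1h30m = 05:00 local.

05:00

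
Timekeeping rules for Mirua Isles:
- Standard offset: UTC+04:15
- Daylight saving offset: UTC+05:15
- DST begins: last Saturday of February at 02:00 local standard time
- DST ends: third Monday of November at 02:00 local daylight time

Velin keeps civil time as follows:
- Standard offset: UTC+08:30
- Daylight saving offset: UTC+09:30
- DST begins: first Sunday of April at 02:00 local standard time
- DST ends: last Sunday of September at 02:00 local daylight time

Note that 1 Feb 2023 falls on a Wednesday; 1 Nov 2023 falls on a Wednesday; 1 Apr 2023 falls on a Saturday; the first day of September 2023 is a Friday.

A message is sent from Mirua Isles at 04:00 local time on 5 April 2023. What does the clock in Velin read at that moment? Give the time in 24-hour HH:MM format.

08:15

1 February 2023 is a Wednesday, so Saturdays fall on 4, 11, 18, 25; the last is February 25.
1 November 2023 is a Wednesday, so the first Monday is November 6 and the third is November 20.
5 April 2023 falls between 25 February and 20 November, so daylight saving is in effect and Mirua Isles is at UTC+05:15.
04:00 Mirua Isles − 5h15m = 22:45 UTC (rolling into the previous day, 4 April 2023).
1 April 2023 is a Saturday, so the first Sunday is April 2.
1 September 2023 is a Friday, so Sundays fall on 3, 10, 17, 24; the last is September 24.
At the standard offset (UTC+08:30), 22:45 UTC + 8h30m = 07:15 Velin standard time (rolling into the next day, 5 April 2023).
The standard-time date in Velin, 5 April 2023, falls between 2 April and 24 September, so daylight saving is in effect and Velin is at UTC+09:30.
22:45 UTC + 9h30m = 08:15 Velin (rolling into the next day, 5 April 2023).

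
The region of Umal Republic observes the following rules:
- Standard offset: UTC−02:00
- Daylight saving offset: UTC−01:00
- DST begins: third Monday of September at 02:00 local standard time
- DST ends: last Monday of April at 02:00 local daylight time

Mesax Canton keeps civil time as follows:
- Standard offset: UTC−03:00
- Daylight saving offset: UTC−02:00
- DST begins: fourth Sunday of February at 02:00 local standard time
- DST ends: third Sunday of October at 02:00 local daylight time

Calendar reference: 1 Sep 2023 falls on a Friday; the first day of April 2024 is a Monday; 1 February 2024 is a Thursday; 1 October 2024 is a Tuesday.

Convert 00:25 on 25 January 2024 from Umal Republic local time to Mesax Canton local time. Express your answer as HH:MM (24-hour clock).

22:25

1 September 2023 is a Friday, so the first Monday is September 4 and the third is September 18.
1 April 2024 is a Monday, so Mondays fall on 1, 8, 15, 22, 29; the last is April 29.
Daylight saving runs 18 September 2023 – 29 April 2024; 25 January 2024 is inside that window, so Umal Republic is at UTC−01:00.
00:25 Umal Republic + 1h = 01:25 UTC.
1 February 2024 is a Thursday, so the first Sunday is February 4 and the fourth is February 25.
1 October 2024 is a Tuesday, so the first Sunday is October 6 and the third is October 20.
At the standard offset (UTC−03:00), 01:25 UTC − 3h = 22:25 Mesax Canton standard time (rolling into the previous day, 24 January 2024).
Daylight saving runs 25 February – 20 October; the standard-time date in Mesax Canton, 24 January 2024, is outside that window, so Mesax Canton is on standard time at UTC−03:00.
01:25 UTC − 3h = 22:25 Mesax Canton (rolling into the previous day, 24 January 2024).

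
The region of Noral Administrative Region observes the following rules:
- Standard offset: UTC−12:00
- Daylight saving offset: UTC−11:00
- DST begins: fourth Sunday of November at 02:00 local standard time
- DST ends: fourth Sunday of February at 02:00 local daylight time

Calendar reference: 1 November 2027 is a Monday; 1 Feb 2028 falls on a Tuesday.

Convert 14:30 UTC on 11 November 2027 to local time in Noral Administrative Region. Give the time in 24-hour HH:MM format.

1 November 2027 is a Monday, so the first Sunday is November 7 and the fourth is November 28.
1 February 2028 is a Tuesday, so the first Sunday is February 6 and the fourth is February 27.
At the standard offset (UTC−12:00), 14:30 UTC − 12h = 02:30 Noral Administrative Region standard time.
The standard-time date in Noral Administrative Region, 11 November 2027, is outside the daylight-saving period (28 November 2027 – 27 February 2028), so Noral Administrative Region is on standard time, UTC−12:00.
14:30 UTC − 12h = 02:30 local.

02:30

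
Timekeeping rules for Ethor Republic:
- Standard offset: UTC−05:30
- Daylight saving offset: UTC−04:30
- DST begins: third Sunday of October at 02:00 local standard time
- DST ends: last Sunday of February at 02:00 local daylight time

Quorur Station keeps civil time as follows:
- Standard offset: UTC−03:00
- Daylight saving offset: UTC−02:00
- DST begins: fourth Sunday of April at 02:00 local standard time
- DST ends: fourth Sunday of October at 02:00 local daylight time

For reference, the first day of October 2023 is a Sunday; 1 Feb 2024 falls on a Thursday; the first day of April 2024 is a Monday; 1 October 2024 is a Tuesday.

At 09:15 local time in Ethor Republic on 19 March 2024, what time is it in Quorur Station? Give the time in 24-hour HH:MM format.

1 October 2023 is a Sunday, so the first Sunday is October 1 and the third is October 15.
1 February 2024 is a Thursday, so Sundays fall on 4, 11, 18, 25; the last is February 25.
19 March 2024 is outside the daylight-saving period (15 October 2023 – 25 February 2024), so Ethor Republic is on standard time, UTC−05:30.
09:15 Ethor Republic + 5h30m = 14:45 UTC.
1 April 2024 is a Monday, so the first Sunday is April 7 and the fourth is April 28.
1 October 2024 is a Tuesday, so the first Sunday is October 6 and the fourth is October 27.
At the standard offset (UTC−03:00), 14:45 UTC − 3h = 11:45 Quorur Station standard time.
The standard-time date in Quorur Station, 19 March 2024, does not fall between 28 April and 27 October, so daylight saving is not in effect and Quorur Station is at UTC−03:00.
14:45 UTC − 3h = 11:45 Quorur Station.

11:45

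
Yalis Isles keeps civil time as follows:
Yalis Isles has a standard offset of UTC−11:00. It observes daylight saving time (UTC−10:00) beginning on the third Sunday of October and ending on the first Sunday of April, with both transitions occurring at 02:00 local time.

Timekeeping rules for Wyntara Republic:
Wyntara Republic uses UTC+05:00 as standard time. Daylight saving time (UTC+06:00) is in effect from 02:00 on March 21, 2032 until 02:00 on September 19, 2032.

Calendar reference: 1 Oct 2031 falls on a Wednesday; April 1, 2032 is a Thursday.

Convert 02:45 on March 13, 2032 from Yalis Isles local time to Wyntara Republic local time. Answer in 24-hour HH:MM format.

17:45

1 October 2031 is a Wednesday, so the first Sunday is October 5 and the third is October 19.
1 April 2032 is a Thursday, so the first Sunday is April 4.
March 13, 2032 lies within the daylight-saving period (19 October 2031 – 4 April 2032), so Yalis Isles is on daylight time, UTC−10:00.
02:45 Yalis Isles + 10h = 12:45 UTC.
At the standard offset (UTC+05:00), 12:45 UTC + 5h = 17:45 Wyntara Republic standard time.
The standard-time date in Wyntara Republic, March 13, 2032, is outside the daylight-saving period (21 March – 19 September), so Wyntara Republic is on standard time, UTC+05:00.
12:45 UTC + 5h = 17:45 Wyntara Republic.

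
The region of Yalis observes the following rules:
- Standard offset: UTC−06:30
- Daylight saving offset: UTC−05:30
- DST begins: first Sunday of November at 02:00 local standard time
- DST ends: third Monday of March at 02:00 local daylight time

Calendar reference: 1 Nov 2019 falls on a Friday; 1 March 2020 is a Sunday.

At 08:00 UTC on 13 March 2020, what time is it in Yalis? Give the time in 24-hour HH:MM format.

1 November 2019 is a Friday, so the first Sunday is November 3.
1 March 2020 is a Sunday, so the first Monday is March 2 and the third is March 16.
At the standard offset (UTC−06:30), 08:00 UTC − 6h30m = 01:30 Yalis standard time.
The standard-time date in Yalis, 13 March 2020, falls between 3 November 2019 and 16 March 2020, so daylight saving is in effect and Yalis is at UTC−05:30.
08:00 UTC − 5h30m = 02:30 local.

02:30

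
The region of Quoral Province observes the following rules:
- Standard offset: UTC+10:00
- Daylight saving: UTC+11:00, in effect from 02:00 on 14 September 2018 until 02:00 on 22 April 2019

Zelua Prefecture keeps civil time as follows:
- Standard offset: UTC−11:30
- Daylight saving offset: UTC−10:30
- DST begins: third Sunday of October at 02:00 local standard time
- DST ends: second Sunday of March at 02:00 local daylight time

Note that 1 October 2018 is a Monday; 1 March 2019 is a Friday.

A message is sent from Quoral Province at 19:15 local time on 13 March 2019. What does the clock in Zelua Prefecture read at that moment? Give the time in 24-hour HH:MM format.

Daylight saving runs 14 September 2018 – 22 April 2019; 13 March 2019 is inside that window, so Quoral Province is at UTC+11:00.
19:15 Quoral Province − 11h = 08:15 UTC.
1 October 2018 is a Monday, so the first Sunday is October 7 and the third is October 21.
1 March 2019 is a Friday, so the first Sunday is March 3 and the second is March 10.
At the standard offset (UTC−11:30), 08:15 UTC − 11h30m = 20:45 Zelua Prefecture standard time (rolling into the previous day, 12 March 2019).
Daylight saving runs 21 October 2018 – 10 March 2019; the standard-time date in Zelua Prefecture, 12 March 2019, is outside that window, so Zelua Prefecture is on standard time at UTC−11:30.
08:15 UTC − 11h30m = 20:45 Zelua Prefecture (rolling into the previous day, 12 March 2019).

20:45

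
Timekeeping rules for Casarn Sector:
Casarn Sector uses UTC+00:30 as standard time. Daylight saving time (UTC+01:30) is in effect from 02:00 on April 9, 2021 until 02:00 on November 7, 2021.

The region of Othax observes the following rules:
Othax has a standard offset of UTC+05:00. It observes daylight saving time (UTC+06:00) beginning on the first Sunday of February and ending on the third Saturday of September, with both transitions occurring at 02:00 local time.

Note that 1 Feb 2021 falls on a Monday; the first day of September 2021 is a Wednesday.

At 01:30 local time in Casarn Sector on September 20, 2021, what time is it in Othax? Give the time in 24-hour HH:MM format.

September 20, 2021 falls between 9 April and 7 November, so daylight saving is in effect and Casarn Sector is at UTC+01:30.
01:30 Casarn Sector − 1h30m = 00:00 UTC.
1 February 2021 is a Monday, so the first Sunday is February 7.
1 September 2021 is a Wednesday, so the first Saturday is September 4 and the third is September 18.
At the standard offset (UTC+05:00), 00:00 UTC + 5h = 05:00 Othax standard time.
The standard-time date in Othax, September 20, 2021, does not fall between 7 February and 18 September, so daylight saving is not in effect and Othax is at UTC+05:00.
00:00 UTC + 5h = 05:00 Othax.

05:00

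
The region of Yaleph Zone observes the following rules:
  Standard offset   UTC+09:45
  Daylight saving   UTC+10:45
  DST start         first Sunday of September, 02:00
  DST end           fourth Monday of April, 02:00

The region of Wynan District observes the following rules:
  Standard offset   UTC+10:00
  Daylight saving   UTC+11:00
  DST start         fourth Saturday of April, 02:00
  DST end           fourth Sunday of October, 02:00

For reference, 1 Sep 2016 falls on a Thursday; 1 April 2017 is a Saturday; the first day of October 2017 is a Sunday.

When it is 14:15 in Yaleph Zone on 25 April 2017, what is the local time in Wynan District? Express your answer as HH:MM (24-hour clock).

1 September 2016 is a Thursday, so the first Sunday is September 4.
1 April 2017 is a Saturday, so the first Monday is April 3 and the fourth is April 24.
25 April 2017 is outside the daylight-saving period (4 September 2016 – 24 April 2017), so Yaleph Zone is on standard time, UTC+09:45.
14:15 Yaleph Zone − 9h45m = 04:30 UTC.
1 April 2017 is a Saturday, so the first Saturday is April 1 and the fourth is April 22.
1 October 2017 is a Sunday, so the first Sunday is October 1 and the fourth is October 22.
At the standard offset (UTC+10:00), 04:30 UTC + 10h = 14:30 Wynan District standard time.
The standard-time date in Wynan District, 25 April 2017, lies within the daylight-saving period (22 April – 22 October), so Wynan District is on daylight time, UTC+11:00.
04:30 UTC + 11h = 15:30 Wynan District.

15:30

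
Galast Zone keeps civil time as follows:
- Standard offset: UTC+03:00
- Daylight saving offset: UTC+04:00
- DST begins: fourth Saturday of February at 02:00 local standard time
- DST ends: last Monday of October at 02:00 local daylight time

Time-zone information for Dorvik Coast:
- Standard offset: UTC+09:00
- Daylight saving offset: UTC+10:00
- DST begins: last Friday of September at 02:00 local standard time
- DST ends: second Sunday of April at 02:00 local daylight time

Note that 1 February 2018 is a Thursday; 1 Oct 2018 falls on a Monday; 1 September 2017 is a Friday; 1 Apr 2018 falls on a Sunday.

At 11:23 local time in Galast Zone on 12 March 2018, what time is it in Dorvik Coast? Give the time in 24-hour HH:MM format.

1 February 2018 is a Thursday, so the first Saturday is February 3 and the fourth is February 24.
1 October 2018 is a Monday, so Mondays fall on 1, 8, 15, 22, 29; the last is October 29.
Daylight saving runs 24 February – 29 October; 12 March 2018 is inside that window, so Galast Zone is at UTC+04:00.
11:23 Galast Zone − 4h = 07:23 UTC.
1 September 2017 is a Friday, so Fridays fall on 1, 8, 15, 22, 29; the last is September 29.
1 April 2018 is a Sunday, so the first Sunday is April 1 and the second is April 8.
At the standard offset (UTC+09:00), 07:23 UTC + 9h = 16:23 Dorvik Coast standard time.
Daylight saving runs 29 September 2017 – 8 April 2018; the standard-time date in Dorvik Coast, 12 March 2018, is inside that window, so Dorvik Coast is at UTC+10:00.
07:23 UTC + 10h = 17:23 Dorvik Coast.

17:23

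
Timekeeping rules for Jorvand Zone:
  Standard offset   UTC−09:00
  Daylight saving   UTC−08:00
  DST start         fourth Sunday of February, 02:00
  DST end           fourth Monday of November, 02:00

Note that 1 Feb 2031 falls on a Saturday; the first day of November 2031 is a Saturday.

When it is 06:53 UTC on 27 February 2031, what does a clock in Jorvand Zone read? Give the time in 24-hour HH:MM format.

1 February 2031 is a Saturday, so the first Sunday is February 2 and the fourth is February 23.
1 November 2031 is a Saturday, so the first Monday is November 3 and the fourth is November 24.
At the standard offset (UTC−09:00), 06:53 UTC − 9h = 21:53 Jorvand Zone standard time (rolling into the previous day, 26 February 2031).
Daylight saving runs 23 February – 24 November; the standard-time date in Jorvand Zone, 26 February 2031, is inside that window, so Jorvand Zone is at UTC−08:00.
06:53 UTC − 8h = 22:53 local (rolling into the previous day, 26 February 2031).

22:53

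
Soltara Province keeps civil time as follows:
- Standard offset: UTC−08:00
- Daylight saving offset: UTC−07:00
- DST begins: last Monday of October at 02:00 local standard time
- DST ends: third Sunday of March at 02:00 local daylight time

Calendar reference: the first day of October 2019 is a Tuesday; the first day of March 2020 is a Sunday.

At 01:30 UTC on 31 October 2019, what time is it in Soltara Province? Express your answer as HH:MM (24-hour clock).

1 October 2019 is a Tuesday, so Mondays fall on 7, 14, 21, 28; the last is October 28.
1 March 2020 is a Sunday, so the first Sunday is March 1 and the third is March 15.
At the standard offset (UTC−08:00), 01:30 UTC − 8h = 17:30 Soltara Province standard time (rolling into the previous day, 30 October 2019).
The standard-time date in Soltara Province, 30 October 2019, lies within the daylight-saving period (28 October 2019 – 15 March 2020), so Soltara Province is on daylight time, UTC−07:00.
01:30 UTC − 7h = 18:30 local (rolling into the previous day, 30 October 2019).

18:30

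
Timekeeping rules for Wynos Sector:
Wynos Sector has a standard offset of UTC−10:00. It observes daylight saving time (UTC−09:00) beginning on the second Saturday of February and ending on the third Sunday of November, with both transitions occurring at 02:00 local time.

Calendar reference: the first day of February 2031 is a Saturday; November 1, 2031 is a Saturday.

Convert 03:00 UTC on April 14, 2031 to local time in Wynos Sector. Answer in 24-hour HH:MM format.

18:00

1 February 2031 is a Saturday, so the first Saturday is February 1 and the second is February 8.
1 November 2031 is a Saturday, so the first Sunday is November 2 and the third is November 16.
At the standard offset (UTC−10:00), 03:00 UTC − 10h = 17:00 Wynos Sector standard time (rolling into the previous day, 13 April 2031).
The standard-time date in Wynos Sector, April 13, 2031, lies within the daylight-saving period (8 February – 16 November), so Wynos Sector is on daylight time, UTC−09:00.
03:00 UTC − 9h = 18:00 local (rolling into the previous day, 13 April 2031).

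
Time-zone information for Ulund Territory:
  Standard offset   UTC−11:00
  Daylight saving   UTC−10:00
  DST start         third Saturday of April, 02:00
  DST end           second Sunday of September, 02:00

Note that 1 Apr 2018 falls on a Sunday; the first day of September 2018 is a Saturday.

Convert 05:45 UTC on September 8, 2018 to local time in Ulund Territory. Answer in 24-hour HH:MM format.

19:45

1 April 2018 is a Sunday, so the first Saturday is April 7 and the third is April 21.
1 September 2018 is a Saturday, so the first Sunday is September 2 and the second is September 9.
At the standard offset (UTC−11:00), 05:45 UTC − 11h = 18:45 Ulund Territory standard time (rolling into the previous day, 7 September 2018).
The standard-time date in Ulund Territory, September 7, 2018, falls between 21 April and 9 September, so daylight saving is in effect and Ulund Territory is at UTC−10:00.
05:45 UTC − 10h = 19:45 local (rolling into the previous day, 7 September 2018).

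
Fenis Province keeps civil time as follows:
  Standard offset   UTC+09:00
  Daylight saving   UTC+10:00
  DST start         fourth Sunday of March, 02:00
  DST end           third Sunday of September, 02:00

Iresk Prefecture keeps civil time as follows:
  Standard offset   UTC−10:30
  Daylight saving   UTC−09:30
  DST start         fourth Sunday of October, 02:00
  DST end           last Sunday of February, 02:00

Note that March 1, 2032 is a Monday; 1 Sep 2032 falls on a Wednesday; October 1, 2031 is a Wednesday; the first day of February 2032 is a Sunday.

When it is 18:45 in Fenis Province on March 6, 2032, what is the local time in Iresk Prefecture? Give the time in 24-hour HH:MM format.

23:15

1 March 2032 is a Monday, so the first Sunday is March 7 and the fourth is March 28.
1 September 2032 is a Wednesday, so the first Sunday is September 5 and the third is September 19.
March 6, 2032 is outside the daylight-saving period (28 March – 19 September), so Fenis Province is on standard time, UTC+09:00.
18:45 Fenis Province − 9h = 09:45 UTC.
1 October 2031 is a Wednesday, so the first Sunday is October 5 and the fourth is October 26.
1 February 2032 is a Sunday, so Sundays fall on 1, 8, 15, 22, 29; the last is February 29.
At the standard offset (UTC−10:30), 09:45 UTC − 10h30m = 23:15 Iresk Prefecture standard time (rolling into the previous day, 5 March 2032).
The standard-time date in Iresk Prefecture, March 5, 2032, is outside the daylight-saving period (26 October 2031 – 29 February 2032), so Iresk Prefecture is on standard time, UTC−10:30.
09:45 UTC − 10h30m = 23:15 Iresk Prefecture (rolling into the previous day, 5 March 2032).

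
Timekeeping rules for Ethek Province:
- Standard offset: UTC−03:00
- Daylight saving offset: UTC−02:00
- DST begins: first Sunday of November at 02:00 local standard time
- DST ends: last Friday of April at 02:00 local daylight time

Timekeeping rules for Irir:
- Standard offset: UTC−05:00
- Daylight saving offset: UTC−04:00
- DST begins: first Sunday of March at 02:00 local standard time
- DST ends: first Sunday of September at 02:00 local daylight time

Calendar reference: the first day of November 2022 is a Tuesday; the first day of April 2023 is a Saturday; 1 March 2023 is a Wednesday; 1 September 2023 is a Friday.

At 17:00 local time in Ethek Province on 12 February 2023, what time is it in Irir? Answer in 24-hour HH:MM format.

14:00

1 November 2022 is a Tuesday, so the first Sunday is November 6.
1 April 2023 is a Saturday, so Fridays fall on 7, 14, 21, 28; the last is April 28.
12 February 2023 falls between 6 November 2022 and 28 April 2023, so daylight saving is in effect and Ethek Province is at UTC−02:00.
17:00 Ethek Province + 2h = 19:00 UTC.
1 March 2023 is a Wednesday, so the first Sunday is March 5.
1 September 2023 is a Friday, so the first Sunday is September 3.
At the standard offset (UTC−05:00), 19:00 UTC − 5h = 14:00 Irir standard time.
Daylight saving runs 5 March – 3 September; the standard-time date in Irir, 12 February 2023, is outside that window, so Irir is on standard time at UTC−05:00.
19:00 UTC − 5h = 14:00 Irir.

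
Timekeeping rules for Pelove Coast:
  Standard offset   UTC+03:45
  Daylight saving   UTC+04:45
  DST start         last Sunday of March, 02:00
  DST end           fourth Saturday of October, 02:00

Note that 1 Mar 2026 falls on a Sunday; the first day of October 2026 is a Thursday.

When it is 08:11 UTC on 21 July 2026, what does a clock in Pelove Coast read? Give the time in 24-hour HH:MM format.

1 March 2026 is a Sunday, so Sundays fall on 1, 8, 15, 22, 29; the last is March 29.
1 October 2026 is a Thursday, so the first Saturday is October 3 and the fourth is October 24.
At the standard offset (UTC+03:45), 08:11 UTC + 3h45m = 11:56 Pelove Coast standard time.
Daylight saving runs 29 March – 24 October; the standard-time date in Pelove Coast, 21 July 2026, is inside that window, so Pelove Coast is at UTC+04:45.
08:11 UTC + 4h45m = 12:56 local.

12:56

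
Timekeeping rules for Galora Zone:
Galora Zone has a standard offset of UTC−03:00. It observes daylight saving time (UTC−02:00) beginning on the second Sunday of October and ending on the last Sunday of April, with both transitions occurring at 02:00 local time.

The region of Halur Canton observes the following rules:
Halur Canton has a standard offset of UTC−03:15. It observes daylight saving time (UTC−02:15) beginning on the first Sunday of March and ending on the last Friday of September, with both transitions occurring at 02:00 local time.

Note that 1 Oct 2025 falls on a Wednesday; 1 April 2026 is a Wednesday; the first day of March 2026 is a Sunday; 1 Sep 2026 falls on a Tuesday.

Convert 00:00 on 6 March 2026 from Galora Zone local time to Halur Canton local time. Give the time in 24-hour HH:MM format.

23:45

1 October 2025 is a Wednesday, so the first Sunday is October 5 and the second is October 12.
1 April 2026 is a Wednesday, so Sundays fall on 5, 12, 19, 26; the last is April 26.
Daylight saving runs 12 October 2025 – 26 April 2026; 6 March 2026 is inside that window, so Galora Zone is at UTC−02:00.
00:00 Galora Zone + 2h = 02:00 UTC.
1 March 2026 is a Sunday, so the first Sunday is March 1.
1 September 2026 is a Tuesday, so Fridays fall on 4, 11, 18, 25; the last is September 25.
At the standard offset (UTC−03:15), 02:00 UTC − 3h15m = 22:45 Halur Canton standard time (rolling into the previous day, 5 March 2026).
Daylight saving runs 1 March – 25 September; the standard-time date in Halur Canton, 5 March 2026, is inside that window, so Halur Canton is at UTC−02:15.
02:00 UTC − 2h15m = 23:45 Halur Canton (rolling into the previous day, 5 March 2026).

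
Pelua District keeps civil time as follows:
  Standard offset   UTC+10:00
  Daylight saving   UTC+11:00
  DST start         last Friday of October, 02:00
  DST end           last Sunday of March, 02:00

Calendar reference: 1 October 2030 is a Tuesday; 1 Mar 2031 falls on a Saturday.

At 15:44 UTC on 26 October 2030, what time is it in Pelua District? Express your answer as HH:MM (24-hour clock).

02:44

1 October 2030 is a Tuesday, so Fridays fall on 4, 11, 18, 25; the last is October 25.
1 March 2031 is a Saturday, so Sundays fall on 2, 9, 16, 23, 30; the last is March 30.
At the standard offset (UTC+10:00), 15:44 UTC + 10h = 01:44 Pelua District standard time (rolling into the next day, 27 October 2030).
Daylight saving runs 25 October 2030 – 30 March 2031; the standard-time date in Pelua District, 27 October 2030, is inside that window, so Pelua District is at UTC+11:00.
15:44 UTC + 11h = 02:44 local (rolling into the next day, 27 October 2030).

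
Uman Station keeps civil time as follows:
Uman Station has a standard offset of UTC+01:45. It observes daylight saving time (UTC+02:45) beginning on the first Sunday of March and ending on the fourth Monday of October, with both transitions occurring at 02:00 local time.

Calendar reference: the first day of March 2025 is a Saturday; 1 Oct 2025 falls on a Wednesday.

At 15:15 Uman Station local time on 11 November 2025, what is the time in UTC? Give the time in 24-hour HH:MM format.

13:30

1 March 2025 is a Saturday, so the first Sunday is March 2.
1 October 2025 is a Wednesday, so the first Monday is October 6 and the fourth is October 27.
11 November 2025 is outside the daylight-saving period (2 March – 27 October), so Uman Station is on standard time, UTC+01:45.
15:15 local − 1h45m = 13:30 UTC.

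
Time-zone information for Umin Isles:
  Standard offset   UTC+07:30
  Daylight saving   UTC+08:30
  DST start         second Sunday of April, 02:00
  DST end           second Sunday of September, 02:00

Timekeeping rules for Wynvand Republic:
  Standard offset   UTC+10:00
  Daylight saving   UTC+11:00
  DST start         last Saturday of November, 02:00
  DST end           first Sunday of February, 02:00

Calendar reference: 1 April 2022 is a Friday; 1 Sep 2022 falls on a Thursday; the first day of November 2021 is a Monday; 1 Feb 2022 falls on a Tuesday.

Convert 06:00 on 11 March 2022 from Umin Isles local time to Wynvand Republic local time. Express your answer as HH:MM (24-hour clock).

1 April 2022 is a Friday, so the first Sunday is April 3 and the second is April 10.
1 September 2022 is a Thursday, so the first Sunday is September 4 and the second is September 11.
Daylight saving runs 10 April – 11 September; 11 March 2022 is outside that window, so Umin Isles is on standard time at UTC+07:30.
06:00 Umin Isles − 7h30m = 22:30 UTC (rolling into the previous day, 10 March 2022).
1 November 2021 is a Monday, so Saturdays fall on 6, 13, 20, 27; the last is November 27.
1 February 2022 is a Tuesday, so the first Sunday is February 6.
At the standard offset (UTC+10:00), 22:30 UTC + 10h = 08:30 Wynvand Republic standard time (rolling into the next day, 11 March 2022).
Daylight saving runs 27 November 2021 – 6 February 2022; the standard-time date in Wynvand Republic, 11 March 2022, is outside that window, so Wynvand Republic is on standard time at UTC+10:00.
22:30 UTC + 10h = 08:30 Wynvand Republic (rolling into the next day, 11 March 2022).

08:30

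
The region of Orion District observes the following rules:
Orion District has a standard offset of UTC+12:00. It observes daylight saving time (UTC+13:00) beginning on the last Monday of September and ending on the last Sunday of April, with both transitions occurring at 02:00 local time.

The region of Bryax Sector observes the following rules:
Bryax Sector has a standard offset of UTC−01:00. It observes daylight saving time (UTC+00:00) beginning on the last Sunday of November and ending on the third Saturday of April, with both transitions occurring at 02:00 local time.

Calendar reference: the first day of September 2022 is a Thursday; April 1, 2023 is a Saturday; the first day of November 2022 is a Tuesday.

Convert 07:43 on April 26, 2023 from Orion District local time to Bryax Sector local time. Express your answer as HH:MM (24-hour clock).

17:43

1 September 2022 is a Thursday, so Mondays fall on 5, 12, 19, 26; the last is September 26.
1 April 2023 is a Saturday, so Sundays fall on 2, 9, 16, 23, 30; the last is April 30.
April 26, 2023 lies within the daylight-saving period (26 September 2022 – 30 April 2023), so Orion District is on daylight time, UTC+13:00.
07:43 Orion District − 13h = 18:43 UTC (rolling into the previous day, 25 April 2023).
1 November 2022 is a Tuesday, so Sundays fall on 6, 13, 20, 27; the last is November 27.
1 April 2023 is a Saturday, so the first Saturday is April 1 and the third is April 15.
At the standard offset (UTC−01:00), 18:43 UTC − 1h = 17:43 Bryax Sector standard time.
The standard-time date in Bryax Sector, April 25, 2023, is outside the daylight-saving period (27 November 2022 – 15 April 2023), so Bryax Sector is on standard time, UTC−01:00.
18:43 UTC − 1h = 17:43 Bryax Sector.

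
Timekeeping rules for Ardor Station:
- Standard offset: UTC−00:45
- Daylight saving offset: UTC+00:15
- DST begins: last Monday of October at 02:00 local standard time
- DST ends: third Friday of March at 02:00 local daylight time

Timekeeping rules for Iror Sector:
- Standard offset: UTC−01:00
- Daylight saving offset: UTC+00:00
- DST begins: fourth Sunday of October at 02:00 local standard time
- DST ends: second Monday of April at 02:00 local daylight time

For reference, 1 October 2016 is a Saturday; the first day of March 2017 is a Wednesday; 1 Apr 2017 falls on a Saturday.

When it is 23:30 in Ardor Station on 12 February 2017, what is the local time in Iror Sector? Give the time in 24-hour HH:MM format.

23:15

1 October 2016 is a Saturday, so Mondays fall on 3, 10, 17, 24, 31; the last is October 31.
1 March 2017 is a Wednesday, so the first Friday is March 3 and the third is March 17.
12 February 2017 lies within the daylight-saving period (31 October 2016 – 17 March 2017), so Ardor Station is on daylight time, UTC+00:15.
23:30 Ardor Station − 0h15m = 23:15 UTC.
1 October 2016 is a Saturday, so the first Sunday is October 2 and the fourth is October 23.
1 April 2017 is a Saturday, so the first Monday is April 3 and the second is April 10.
At the standard offset (UTC−01:00), 23:15 UTC − 1h = 22:15 Iror Sector standard time.
The standard-time date in Iror Sector, 12 February 2017, lies within the daylight-saving period (23 October 2016 – 10 April 2017), so Iror Sector is on daylight time, UTC+00:00.
23:15 UTC + 0h = 23:15 Iror Sector.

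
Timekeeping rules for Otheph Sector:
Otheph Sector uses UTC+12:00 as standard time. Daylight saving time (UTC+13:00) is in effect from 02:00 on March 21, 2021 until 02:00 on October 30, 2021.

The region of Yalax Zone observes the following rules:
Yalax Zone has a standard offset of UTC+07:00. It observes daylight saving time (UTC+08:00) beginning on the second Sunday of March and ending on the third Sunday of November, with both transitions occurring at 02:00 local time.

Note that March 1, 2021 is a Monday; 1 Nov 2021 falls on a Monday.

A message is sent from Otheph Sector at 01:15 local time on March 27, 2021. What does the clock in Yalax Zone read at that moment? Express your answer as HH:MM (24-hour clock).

March 27, 2021 lies within the daylight-saving period (21 March – 30 October), so Otheph Sector is on daylight time, UTC+13:00.
01:15 Otheph Sector − 13h = 12:15 UTC (rolling into the previous day, 26 March 2021).
1 March 2021 is a Monday, so the first Sunday is March 7 and the second is March 14.
1 November 2021 is a Monday, so the first Sunday is November 7 and the third is November 21.
At the standard offset (UTC+07:00), 12:15 UTC + 7h = 19:15 Yalax Zone standard time.
The standard-time date in Yalax Zone, March 26, 2021, falls between 14 March and 21 November, so daylight saving is in effect and Yalax Zone is at UTC+08:00.
12:15 UTC + 8h = 20:15 Yalax Zone.

20:15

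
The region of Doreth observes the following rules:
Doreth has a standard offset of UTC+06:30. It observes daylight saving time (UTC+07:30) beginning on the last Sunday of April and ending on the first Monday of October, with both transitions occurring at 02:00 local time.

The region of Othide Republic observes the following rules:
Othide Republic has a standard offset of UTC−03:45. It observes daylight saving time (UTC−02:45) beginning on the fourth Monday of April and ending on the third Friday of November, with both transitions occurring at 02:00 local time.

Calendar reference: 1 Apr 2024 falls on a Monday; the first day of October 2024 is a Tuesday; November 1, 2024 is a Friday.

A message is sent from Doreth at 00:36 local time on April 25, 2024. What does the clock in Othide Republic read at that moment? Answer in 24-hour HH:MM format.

1 April 2024 is a Monday, so Sundays fall on 7, 14, 21, 28; the last is April 28.
1 October 2024 is a Tuesday, so the first Monday is October 7.
April 25, 2024 does not fall between 28 April and 7 October, so daylight saving is not in effect and Doreth is at UTC+06:30.
00:36 Doreth − 6h30m = 18:06 UTC (rolling into the previous day, 24 April 2024).
1 April 2024 is a Monday, so the first Monday is April 1 and the fourth is April 22.
1 November 2024 is a Friday, so the first Friday is November 1 and the third is November 15.
At the standard offset (UTC−03:45), 18:06 UTC − 3h45m = 14:21 Othide Republic standard time.
The standard-time date in Othide Republic, April 24, 2024, lies within the daylight-saving period (22 April – 15 November), so Othide Republic is on daylight time, UTC−02:45.
18:06 UTC − 2h45m = 15:21 Othide Republic.

15:21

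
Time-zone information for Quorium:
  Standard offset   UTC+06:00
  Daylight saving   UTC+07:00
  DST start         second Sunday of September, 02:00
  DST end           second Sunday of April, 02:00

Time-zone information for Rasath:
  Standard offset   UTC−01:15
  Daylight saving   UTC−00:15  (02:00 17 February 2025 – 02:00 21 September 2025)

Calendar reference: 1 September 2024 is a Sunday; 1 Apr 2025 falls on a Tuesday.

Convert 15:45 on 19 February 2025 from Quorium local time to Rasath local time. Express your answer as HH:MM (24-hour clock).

08:30

1 September 2024 is a Sunday, so the first Sunday is September 1 and the second is September 8.
1 April 2025 is a Tuesday, so the first Sunday is April 6 and the second is April 13.
19 February 2025 lies within the daylight-saving period (8 September 2024 – 13 April 2025), so Quorium is on daylight time, UTC+07:00.
15:45 Quorium − 7h = 08:45 UTC.
At the standard offset (UTC−01:15), 08:45 UTC − 1h15m = 07:30 Rasath standard time.
Daylight saving runs 17 February – 21 September; the standard-time date in Rasath, 19 February 2025, is inside that window, so Rasath is at UTC−00:15.
08:45 UTC − 0h15m = 08:30 Rasath.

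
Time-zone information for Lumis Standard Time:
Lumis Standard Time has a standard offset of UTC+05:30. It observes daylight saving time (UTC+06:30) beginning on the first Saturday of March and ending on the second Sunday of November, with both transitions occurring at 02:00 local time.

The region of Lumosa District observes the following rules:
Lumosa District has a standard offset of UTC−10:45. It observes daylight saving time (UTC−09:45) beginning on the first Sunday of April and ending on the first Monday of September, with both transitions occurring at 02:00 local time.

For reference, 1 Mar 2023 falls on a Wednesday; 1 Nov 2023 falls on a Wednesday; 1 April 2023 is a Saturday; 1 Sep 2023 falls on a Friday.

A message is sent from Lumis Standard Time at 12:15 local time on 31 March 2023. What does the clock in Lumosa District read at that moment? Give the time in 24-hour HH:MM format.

19:00

1 March 2023 is a Wednesday, so the first Saturday is March 4.
1 November 2023 is a Wednesday, so the first Sunday is November 5 and the second is November 12.
Daylight saving runs 4 March – 12 November; 31 March 2023 is inside that window, so Lumis Standard Time is at UTC+06:30.
12:15 Lumis Standard Time − 6h30m = 05:45 UTC.
1 April 2023 is a Saturday, so the first Sunday is April 2.
1 September 2023 is a Friday, so the first Monday is September 4.
At the standard offset (UTC−10:45), 05:45 UTC − 10h45m = 19:00 Lumosa District standard time (rolling into the previous day, 30 March 2023).
The standard-time date in Lumosa District, 30 March 2023, is outside the daylight-saving period (2 April – 4 September), so Lumosa District is on standard time, UTC−10:45.
05:45 UTC − 10h45m = 19:00 Lumosa District (rolling into the previous day, 30 March 2023).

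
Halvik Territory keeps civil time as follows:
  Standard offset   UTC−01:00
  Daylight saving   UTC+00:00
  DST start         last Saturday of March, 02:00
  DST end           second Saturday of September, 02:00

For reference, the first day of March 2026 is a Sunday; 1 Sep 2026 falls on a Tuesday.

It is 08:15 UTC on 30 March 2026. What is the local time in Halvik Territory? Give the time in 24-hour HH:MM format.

08:15

1 March 2026 is a Sunday, so Saturdays fall on 7, 14, 21, 28; the last is March 28.
1 September 2026 is a Tuesday, so the first Saturday is September 5 and the second is September 12.
At the standard offset (UTC−01:00), 08:15 UTC − 1h = 07:15 Halvik Territory standard time.
The standard-time date in Halvik Territory, 30 March 2026, lies within the daylight-saving period (28 March – 12 September), so Halvik Territory is on daylight time, UTC+00:00.
08:15 UTC + 0h = 08:15 local.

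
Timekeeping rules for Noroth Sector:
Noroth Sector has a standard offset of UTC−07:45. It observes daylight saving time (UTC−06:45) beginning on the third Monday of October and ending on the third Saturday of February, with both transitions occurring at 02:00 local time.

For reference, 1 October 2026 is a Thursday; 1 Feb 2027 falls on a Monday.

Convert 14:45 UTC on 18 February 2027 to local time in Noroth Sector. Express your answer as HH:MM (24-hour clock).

1 October 2026 is a Thursday, so the first Monday is October 5 and the third is October 19.
1 February 2027 is a Monday, so the first Saturday is February 6 and the third is February 20.
At the standard offset (UTC−07:45), 14:45 UTC − 7h45m = 07:00 Noroth Sector standard time.
The standard-time date in Noroth Sector, 18 February 2027, falls between 19 October 2026 and 20 February 2027, so daylight saving is in effect and Noroth Sector is at UTC−06:45.
14:45 UTC − 6h45m = 08:00 local.

08:00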